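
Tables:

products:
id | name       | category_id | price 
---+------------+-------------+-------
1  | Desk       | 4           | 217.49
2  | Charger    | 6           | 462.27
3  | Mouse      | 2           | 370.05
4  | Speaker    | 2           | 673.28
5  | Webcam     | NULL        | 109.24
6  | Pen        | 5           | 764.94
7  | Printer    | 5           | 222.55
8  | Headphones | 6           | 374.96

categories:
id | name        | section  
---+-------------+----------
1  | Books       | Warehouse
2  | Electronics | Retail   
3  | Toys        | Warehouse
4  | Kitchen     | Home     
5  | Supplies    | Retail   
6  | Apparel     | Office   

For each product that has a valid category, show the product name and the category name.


INNER JOIN keeps only products rows whose category_id matches an id in categories. Walk through each product:
  - product 1 (Desk): category_id=4 -> matches Kitchen
  - product 2 (Charger): category_id=6 -> matches Apparel
  - product 3 (Mouse): category_id=2 -> matches Electronics
  - product 4 (Speaker): category_id=2 -> matches Electronics
  - product 5 (Webcam): category_id=NULL, no match -> dropped
  - product 6 (Pen): category_id=5 -> matches Supplies
  - product 7 (Printer): category_id=5 -> matches Supplies
  - product 8 (Headphones): category_id=6 -> matches Apparel
So 1 of 8 rows is dropped.

SQL:
SELECT a.name, b.name AS category
FROM products a
INNER JOIN categories b ON a.category_id = b.id

Result:
name       | category   
-----------+------------
Desk       | Kitchen    
Charger    | Apparel    
Mouse      | Electronics
Speaker    | Electronics
Pen        | Supplies   
Printer    | Supplies   
Headphones | Apparel    


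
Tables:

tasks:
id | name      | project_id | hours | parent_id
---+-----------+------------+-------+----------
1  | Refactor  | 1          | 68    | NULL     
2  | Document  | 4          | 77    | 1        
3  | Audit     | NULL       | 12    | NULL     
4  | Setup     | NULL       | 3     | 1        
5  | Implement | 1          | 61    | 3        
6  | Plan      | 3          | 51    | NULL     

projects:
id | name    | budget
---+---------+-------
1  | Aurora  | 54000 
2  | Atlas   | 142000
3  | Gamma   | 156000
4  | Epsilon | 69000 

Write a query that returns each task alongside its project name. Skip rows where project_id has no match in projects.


INNER JOIN keeps only tasks rows whose project_id matches an id in projects. Walk through each task:
  - task 1 (Refactor): project_id=1 -> matches Aurora
  - task 2 (Document): project_id=4 -> matches Epsilon
  - task 3 (Audit): project_id=NULL, no match -> dropped
  - task 4 (Setup): project_id=NULL, no match -> dropped
  - task 5 (Implement): project_id=1 -> matches Aurora
  - task 6 (Plan): project_id=3 -> matches Gamma
So 2 of 6 rows are dropped.

SQL:
SELECT a.name, b.name AS project
FROM tasks a
INNER JOIN projects b ON a.project_id = b.id

Result:
name      | project
----------+--------
Refactor  | Aurora 
Document  | Epsilon
Implement | Aurora 
Plan      | Gamma  


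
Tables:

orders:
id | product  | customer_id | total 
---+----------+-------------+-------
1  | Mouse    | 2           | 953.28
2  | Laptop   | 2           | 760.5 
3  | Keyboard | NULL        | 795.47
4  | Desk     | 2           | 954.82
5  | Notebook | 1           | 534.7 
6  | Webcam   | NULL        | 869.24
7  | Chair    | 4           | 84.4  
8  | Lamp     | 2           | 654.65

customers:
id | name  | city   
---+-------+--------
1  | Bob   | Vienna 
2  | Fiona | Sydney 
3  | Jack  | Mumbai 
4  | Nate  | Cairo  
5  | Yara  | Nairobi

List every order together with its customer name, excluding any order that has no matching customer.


INNER JOIN keeps only orders rows whose customer_id matches an id in customers. Walk through each order:
  - order 1 (Mouse): customer_id=2 -> matches Fiona
  - order 2 (Laptop): customer_id=2 -> matches Fiona
  - order 3 (Keyboard): customer_id=NULL, no match -> dropped
  - order 4 (Desk): customer_id=2 -> matches Fiona
  - order 5 (Notebook): customer_id=1 -> matches Bob
  - order 6 (Webcam): customer_id=NULL, no match -> dropped
  - order 7 (Chair): customer_id=4 -> matches Nate
  - order 8 (Lamp): customer_id=2 -> matches Fiona
So 2 of 8 rows are dropped.

SQL:
SELECT a.product, b.name AS customer
FROM orders a
INNER JOIN customers b ON a.customer_id = b.id

Result:
product  | customer
---------+---------
Mouse    | Fiona   
Laptop   | Fiona   
Desk     | Fiona   
Notebook | Bob     
Chair    | Nate    
Lamp     | Fiona   


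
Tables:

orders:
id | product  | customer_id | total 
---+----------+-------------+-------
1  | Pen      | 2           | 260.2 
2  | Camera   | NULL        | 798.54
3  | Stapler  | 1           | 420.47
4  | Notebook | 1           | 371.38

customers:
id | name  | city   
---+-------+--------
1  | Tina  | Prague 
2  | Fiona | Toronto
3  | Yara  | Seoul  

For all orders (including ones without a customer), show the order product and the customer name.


LEFT JOIN keeps every row from orders (the left table); where customer_id has no match in customers, the customer columns become NULL. Walk through each order:
  - order 1 (Pen): customer_id=2 -> matches Fiona
  - order 2 (Camera): customer_id=NULL, no match -> kept with NULL
  - order 3 (Stapler): customer_id=1 -> matches Tina
  - order 4 (Notebook): customer_id=1 -> matches Tina
All 4 rows appear; 1 has NULL customer.

SQL:
SELECT a.product, b.name AS customer
FROM orders a
LEFT JOIN customers b ON a.customer_id = b.id

Result:
product  | customer
---------+---------
Pen      | Fiona   
Camera   | NULL    
Stapler  | Tina    
Notebook | Tina    


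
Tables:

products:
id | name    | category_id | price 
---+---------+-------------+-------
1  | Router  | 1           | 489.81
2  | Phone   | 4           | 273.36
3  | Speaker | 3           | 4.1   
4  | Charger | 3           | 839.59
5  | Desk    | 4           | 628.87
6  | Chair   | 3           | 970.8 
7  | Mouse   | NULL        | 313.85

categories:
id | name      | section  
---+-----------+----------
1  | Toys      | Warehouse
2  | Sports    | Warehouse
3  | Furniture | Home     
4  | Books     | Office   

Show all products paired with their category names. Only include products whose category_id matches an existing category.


INNER JOIN keeps only products rows whose category_id matches an id in categories. Walk through each product:
  - product 1 (Router): category_id=1 -> matches Toys
  - product 2 (Phone): category_id=4 -> matches Books
  - product 3 (Speaker): category_id=3 -> matches Furniture
  - product 4 (Charger): category_id=3 -> matches Furniture
  - product 5 (Desk): category_id=4 -> matches Books
  - product 6 (Chair): category_id=3 -> matches Furniture
  - product 7 (Mouse): category_id=NULL, no match -> dropped
So 1 of 7 rows is dropped.

SQL:
SELECT a.name, b.name AS category
FROM products a
INNER JOIN categories b ON a.category_id = b.id

Result:
name    | category 
--------+----------
Router  | Toys     
Phone   | Books    
Speaker | Furniture
Charger | Furniture
Desk    | Books    
Chair   | Furniture


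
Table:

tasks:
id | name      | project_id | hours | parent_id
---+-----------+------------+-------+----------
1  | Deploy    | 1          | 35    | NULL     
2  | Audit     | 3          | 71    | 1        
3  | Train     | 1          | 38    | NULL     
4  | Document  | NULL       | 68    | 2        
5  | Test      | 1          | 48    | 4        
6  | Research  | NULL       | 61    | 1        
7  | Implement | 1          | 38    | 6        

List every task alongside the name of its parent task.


This is a self-join: tasks is joined to a second copy of itself, matching each row's parent_id to another row's id. Use LEFT JOIN so rows with parent_id=NULL are kept.
  - task 1 (Deploy): parent_id=NULL -> NULL
  - task 2 (Audit): parent_id=1 -> Deploy
  - task 3 (Train): parent_id=NULL -> NULL
  - task 4 (Document): parent_id=2 -> Audit
  - task 5 (Test): parent_id=4 -> Document
  - task 6 (Research): parent_id=1 -> Deploy
  - task 7 (Implement): parent_id=6 -> Research

SQL:
SELECT a.name AS item, b.name AS parent
FROM tasks a
LEFT JOIN tasks b ON a.parent_id = b.id

Result:
item      | parent  
----------+---------
Deploy    | NULL    
Audit     | Deploy  
Train     | NULL    
Document  | Audit   
Test      | Document
Research  | Deploy  
Implement | Research


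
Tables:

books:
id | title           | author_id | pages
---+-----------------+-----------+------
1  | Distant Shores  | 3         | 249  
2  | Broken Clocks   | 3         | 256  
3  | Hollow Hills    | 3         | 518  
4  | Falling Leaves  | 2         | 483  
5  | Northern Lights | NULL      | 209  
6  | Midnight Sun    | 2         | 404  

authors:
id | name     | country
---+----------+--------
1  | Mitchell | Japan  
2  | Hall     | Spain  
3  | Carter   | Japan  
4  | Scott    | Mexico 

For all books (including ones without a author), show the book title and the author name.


LEFT JOIN keeps every row from books (the left table); where author_id has no match in authors, the author columns become NULL. Walk through each book:
  - book 1 (Distant Shores): author_id=3 -> matches Carter
  - book 2 (Broken Clocks): author_id=3 -> matches Carter
  - book 3 (Hollow Hills): author_id=3 -> matches Carter
  - book 4 (Falling Leaves): author_id=2 -> matches Hall
  - book 5 (Northern Lights): author_id=NULL, no match -> kept with NULL
  - book 6 (Midnight Sun): author_id=2 -> matches Hall
All 6 rows appear; 1 has NULL author.

SQL:
SELECT a.title, b.name AS author
FROM books a
LEFT JOIN authors b ON a.author_id = b.id

Result:
title           | author
----------------+-------
Distant Shores  | Carter
Broken Clocks   | Carter
Hollow Hills    | Carter
Falling Leaves  | Hall  
Northern Lights | NULL  
Midnight Sun    | Hall  


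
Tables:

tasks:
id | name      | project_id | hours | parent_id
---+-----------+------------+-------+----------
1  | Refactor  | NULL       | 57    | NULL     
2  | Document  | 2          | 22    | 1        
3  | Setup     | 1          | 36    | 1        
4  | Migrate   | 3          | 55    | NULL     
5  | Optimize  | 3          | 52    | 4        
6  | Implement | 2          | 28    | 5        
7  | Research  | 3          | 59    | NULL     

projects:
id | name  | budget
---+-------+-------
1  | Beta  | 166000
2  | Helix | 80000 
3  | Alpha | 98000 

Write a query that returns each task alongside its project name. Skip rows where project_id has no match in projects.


INNER JOIN keeps only tasks rows whose project_id matches an id in projects. Walk through each task:
  - task 1 (Refactor): project_id=NULL, no match -> dropped
  - task 2 (Document): project_id=2 -> matches Helix
  - task 3 (Setup): project_id=1 -> matches Beta
  - task 4 (Migrate): project_id=3 -> matches Alpha
  - task 5 (Optimize): project_id=3 -> matches Alpha
  - task 6 (Implement): project_id=2 -> matches Helix
  - task 7 (Research): project_id=3 -> matches Alpha
So 1 of 7 rows is dropped.

SQL:
SELECT a.name, b.name AS project
FROM tasks a
INNER JOIN projects b ON a.project_id = b.id

Result:
name      | project
----------+--------
Document  | Helix  
Setup     | Beta   
Migrate   | Alpha  
Optimize  | Alpha  
Implement | Helix  
Research  | Alpha  


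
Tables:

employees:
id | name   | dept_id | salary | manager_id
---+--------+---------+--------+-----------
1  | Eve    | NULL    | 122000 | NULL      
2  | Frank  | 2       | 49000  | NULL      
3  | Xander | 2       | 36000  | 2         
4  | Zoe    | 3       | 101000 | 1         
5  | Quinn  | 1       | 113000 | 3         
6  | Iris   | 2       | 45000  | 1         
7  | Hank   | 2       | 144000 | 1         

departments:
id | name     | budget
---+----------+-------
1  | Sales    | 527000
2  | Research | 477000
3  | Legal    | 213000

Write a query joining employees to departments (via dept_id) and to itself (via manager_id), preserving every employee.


Two LEFT JOINs from the same base table employees: one to departments via dept_id, one to employees itself via manager_id. Both are LEFT so every employee is preserved.
Match against departments:
  - employee 1 (Eve): dept_id=NULL, no match -> kept with NULL
  - employee 2 (Frank): dept_id=2 -> matches Research
  - employee 3 (Xander): dept_id=2 -> matches Research
  - employee 4 (Zoe): dept_id=3 -> matches Legal
  - employee 5 (Quinn): dept_id=1 -> matches Sales
  - employee 6 (Iris): dept_id=2 -> matches Research
  - employee 7 (Hank): dept_id=2 -> matches Research
Match against employees (self):
  - employee 1 (Eve): manager_id=NULL -> NULL
  - employee 2 (Frank): manager_id=NULL -> NULL
  - employee 3 (Xander): manager_id=2 -> Frank
  - employee 4 (Zoe): manager_id=1 -> Eve
  - employee 5 (Quinn): manager_id=3 -> Xander
  - employee 6 (Iris): manager_id=1 -> Eve
  - employee 7 (Hank): manager_id=1 -> Eve

SQL:
SELECT a.name, b.name AS department, c.name AS manager
FROM employees a
LEFT JOIN departments b ON a.dept_id = b.id
LEFT JOIN employees c ON a.manager_id = c.id

Result:
name   | department | manager
-------+------------+--------
Eve    | NULL       | NULL   
Frank  | Research   | NULL   
Xander | Research   | Frank  
Zoe    | Legal      | Eve    
Quinn  | Sales      | Xander 
Iris   | Research   | Eve    
Hank   | Research   | Eve    


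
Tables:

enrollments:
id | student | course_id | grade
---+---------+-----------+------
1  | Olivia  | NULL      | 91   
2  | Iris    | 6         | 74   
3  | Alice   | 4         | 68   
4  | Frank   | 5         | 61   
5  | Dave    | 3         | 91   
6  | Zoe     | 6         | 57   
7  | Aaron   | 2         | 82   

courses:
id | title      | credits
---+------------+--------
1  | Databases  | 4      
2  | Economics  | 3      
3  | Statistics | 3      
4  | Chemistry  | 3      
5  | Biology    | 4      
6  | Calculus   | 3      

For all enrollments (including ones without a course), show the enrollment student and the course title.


LEFT JOIN keeps every row from enrollments (the left table); where course_id has no match in courses, the course columns become NULL. Walk through each enrollment:
  - enrollment 1 (Olivia): course_id=NULL, no match -> kept with NULL
  - enrollment 2 (Iris): course_id=6 -> matches Calculus
  - enrollment 3 (Alice): course_id=4 -> matches Chemistry
  - enrollment 4 (Frank): course_id=5 -> matches Biology
  - enrollment 5 (Dave): course_id=3 -> matches Statistics
  - enrollment 6 (Zoe): course_id=6 -> matches Calculus
  - enrollment 7 (Aaron): course_id=2 -> matches Economics
All 7 rows appear; 1 has NULL course.

SQL:
SELECT a.student, b.title AS course
FROM enrollments a
LEFT JOIN courses b ON a.course_id = b.id

Result:
student | course    
--------+-----------
Olivia  | NULL      
Iris    | Calculus  
Alice   | Chemistry 
Frank   | Biology   
Dave    | Statistics
Zoe     | Calculus  
Aaron   | Economics 


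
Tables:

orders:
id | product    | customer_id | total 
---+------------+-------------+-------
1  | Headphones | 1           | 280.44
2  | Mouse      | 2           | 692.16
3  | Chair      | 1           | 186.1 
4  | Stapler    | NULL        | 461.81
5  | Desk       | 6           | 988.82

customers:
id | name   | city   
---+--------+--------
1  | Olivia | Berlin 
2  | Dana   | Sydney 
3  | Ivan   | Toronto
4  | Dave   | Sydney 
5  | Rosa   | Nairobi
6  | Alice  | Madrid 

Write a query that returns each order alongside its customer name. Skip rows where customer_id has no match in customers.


INNER JOIN keeps only orders rows whose customer_id matches an id in customers. Walk through each order:
  - order 1 (Headphones): customer_id=1 -> matches Olivia
  - order 2 (Mouse): customer_id=2 -> matches Dana
  - order 3 (Chair): customer_id=1 -> matches Olivia
  - order 4 (Stapler): customer_id=NULL, no match -> dropped
  - order 5 (Desk): customer_id=6 -> matches Alice
So 1 of 5 rows is dropped.

SQL:
SELECT a.product, b.name AS customer
FROM orders a
INNER JOIN customers b ON a.customer_id = b.id

Result:
product    | customer
-----------+---------
Headphones | Olivia  
Mouse      | Dana    
Chair      | Olivia  
Desk       | Alice   


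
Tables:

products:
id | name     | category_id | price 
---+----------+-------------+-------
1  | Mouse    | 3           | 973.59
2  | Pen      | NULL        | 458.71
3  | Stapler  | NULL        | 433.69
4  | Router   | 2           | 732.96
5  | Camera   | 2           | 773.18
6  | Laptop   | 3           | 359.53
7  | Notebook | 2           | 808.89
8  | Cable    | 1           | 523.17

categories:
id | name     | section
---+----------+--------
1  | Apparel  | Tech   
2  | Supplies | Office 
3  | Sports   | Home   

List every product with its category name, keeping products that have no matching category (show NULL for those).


LEFT JOIN keeps every row from products (the left table); where category_id has no match in categories, the category columns become NULL. Walk through each product:
  - product 1 (Mouse): category_id=3 -> matches Sports
  - product 2 (Pen): category_id=NULL, no match -> kept with NULL
  - product 3 (Stapler): category_id=NULL, no match -> kept with NULL
  - product 4 (Router): category_id=2 -> matches Supplies
  - product 5 (Camera): category_id=2 -> matches Supplies
  - product 6 (Laptop): category_id=3 -> matches Sports
  - product 7 (Notebook): category_id=2 -> matches Supplies
  - product 8 (Cable): category_id=1 -> matches Apparel
All 8 rows appear; 2 have NULL category.

SQL:
SELECT a.name, b.name AS category
FROM products a
LEFT JOIN categories b ON a.category_id = b.id

Result:
name     | category
---------+---------
Mouse    | Sports  
Pen      | NULL    
Stapler  | NULL    
Router   | Supplies
Camera   | Supplies
Laptop   | Sports  
Notebook | Supplies
Cable    | Apparel 


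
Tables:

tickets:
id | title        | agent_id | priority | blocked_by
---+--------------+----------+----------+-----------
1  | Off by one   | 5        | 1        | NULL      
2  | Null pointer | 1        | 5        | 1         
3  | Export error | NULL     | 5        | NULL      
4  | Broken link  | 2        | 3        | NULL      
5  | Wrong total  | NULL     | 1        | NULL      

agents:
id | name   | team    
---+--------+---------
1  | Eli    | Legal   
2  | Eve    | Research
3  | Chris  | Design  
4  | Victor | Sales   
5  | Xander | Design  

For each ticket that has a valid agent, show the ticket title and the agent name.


INNER JOIN keeps only tickets rows whose agent_id matches an id in agents. Walk through each ticket:
  - ticket 1 (Off by one): agent_id=5 -> matches Xander
  - ticket 2 (Null pointer): agent_id=1 -> matches Eli
  - ticket 3 (Export error): agent_id=NULL, no match -> dropped
  - ticket 4 (Broken link): agent_id=2 -> matches Eve
  - ticket 5 (Wrong total): agent_id=NULL, no match -> dropped
So 2 of 5 rows are dropped.

SQL:
SELECT a.title, b.name AS agent
FROM tickets a
INNER JOIN agents b ON a.agent_id = b.id

Result:
title        | agent 
-------------+-------
Off by one   | Xander
Null pointer | Eli   
Broken link  | Eve   


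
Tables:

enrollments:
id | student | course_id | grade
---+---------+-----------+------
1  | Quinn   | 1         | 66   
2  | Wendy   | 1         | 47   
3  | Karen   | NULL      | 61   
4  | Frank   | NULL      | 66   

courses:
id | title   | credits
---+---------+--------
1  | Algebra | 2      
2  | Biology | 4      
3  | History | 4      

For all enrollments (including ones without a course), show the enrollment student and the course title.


LEFT JOIN keeps every row from enrollments (the left table); where course_id has no match in courses, the course columns become NULL. Walk through each enrollment:
  - enrollment 1 (Quinn): course_id=1 -> matches Algebra
  - enrollment 2 (Wendy): course_id=1 -> matches Algebra
  - enrollment 3 (Karen): course_id=NULL, no match -> kept with NULL
  - enrollment 4 (Frank): course_id=NULL, no match -> kept with NULL
All 4 rows appear; 2 have NULL course.

SQL:
SELECT a.student, b.title AS course
FROM enrollments a
LEFT JOIN courses b ON a.course_id = b.id

Result:
student | course 
--------+--------
Quinn   | Algebra
Wendy   | Algebra
Karen   | NULL   
Frank   | NULL   


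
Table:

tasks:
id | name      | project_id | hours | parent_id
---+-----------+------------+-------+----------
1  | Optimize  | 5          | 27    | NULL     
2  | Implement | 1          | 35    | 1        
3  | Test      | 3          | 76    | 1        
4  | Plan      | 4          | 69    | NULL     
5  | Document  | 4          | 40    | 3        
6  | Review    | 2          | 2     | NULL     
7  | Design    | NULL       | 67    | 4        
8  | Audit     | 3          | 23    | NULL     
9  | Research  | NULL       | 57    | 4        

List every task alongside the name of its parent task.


This is a self-join: tasks is joined to a second copy of itself, matching each row's parent_id to another row's id. Use LEFT JOIN so rows with parent_id=NULL are kept.
  - task 1 (Optimize): parent_id=NULL -> NULL
  - task 2 (Implement): parent_id=1 -> Optimize
  - task 3 (Test): parent_id=1 -> Optimize
  - task 4 (Plan): parent_id=NULL -> NULL
  - task 5 (Document): parent_id=3 -> Test
  - task 6 (Review): parent_id=NULL -> NULL
  - task 7 (Design): parent_id=4 -> Plan
  - task 8 (Audit): parent_id=NULL -> NULL
  - task 9 (Research): parent_id=4 -> Plan

SQL:
SELECT a.name AS item, b.name AS parent
FROM tasks a
LEFT JOIN tasks b ON a.parent_id = b.id

Result:
item      | parent  
----------+---------
Optimize  | NULL    
Implement | Optimize
Test      | Optimize
Plan      | NULL    
Document  | Test    
Review    | NULL    
Design    | Plan    
Audit     | NULL    
Research  | Plan    


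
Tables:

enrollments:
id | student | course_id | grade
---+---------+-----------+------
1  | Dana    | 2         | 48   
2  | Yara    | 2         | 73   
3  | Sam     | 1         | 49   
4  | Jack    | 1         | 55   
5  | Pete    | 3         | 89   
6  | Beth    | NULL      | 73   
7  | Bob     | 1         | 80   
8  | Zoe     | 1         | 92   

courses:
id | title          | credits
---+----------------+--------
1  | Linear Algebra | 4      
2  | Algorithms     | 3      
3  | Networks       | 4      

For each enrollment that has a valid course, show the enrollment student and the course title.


INNER JOIN keeps only enrollments rows whose course_id matches an id in courses. Walk through each enrollment:
  - enrollment 1 (Dana): course_id=2 -> matches Algorithms
  - enrollment 2 (Yara): course_id=2 -> matches Algorithms
  - enrollment 3 (Sam): course_id=1 -> matches Linear Algebra
  - enrollment 4 (Jack): course_id=1 -> matches Linear Algebra
  - enrollment 5 (Pete): course_id=3 -> matches Networks
  - enrollment 6 (Beth): course_id=NULL, no match -> dropped
  - enrollment 7 (Bob): course_id=1 -> matches Linear Algebra
  - enrollment 8 (Zoe): course_id=1 -> matches Linear Algebra
So 1 of 8 rows is dropped.

SQL:
SELECT a.student, b.title AS course
FROM enrollments a
INNER JOIN courses b ON a.course_id = b.id

Result:
student | course        
--------+---------------
Dana    | Algorithms    
Yara    | Algorithms    
Sam     | Linear Algebra
Jack    | Linear Algebra
Pete    | Networks      
Bob     | Linear Algebra
Zoe     | Linear Algebra


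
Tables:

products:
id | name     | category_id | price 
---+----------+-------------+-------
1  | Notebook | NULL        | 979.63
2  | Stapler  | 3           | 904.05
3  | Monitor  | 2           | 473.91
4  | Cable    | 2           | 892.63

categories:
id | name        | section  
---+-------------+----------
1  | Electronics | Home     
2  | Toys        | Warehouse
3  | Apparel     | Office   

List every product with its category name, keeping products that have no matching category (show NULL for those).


LEFT JOIN keeps every row from products (the left table); where category_id has no match in categories, the category columns become NULL. Walk through each product:
  - product 1 (Notebook): category_id=NULL, no match -> kept with NULL
  - product 2 (Stapler): category_id=3 -> matches Apparel
  - product 3 (Monitor): category_id=2 -> matches Toys
  - product 4 (Cable): category_id=2 -> matches Toys
All 4 rows appear; 1 has NULL category.

SQL:
SELECT a.name, b.name AS category
FROM products a
LEFT JOIN categories b ON a.category_id = b.id

Result:
name     | category
---------+---------
Notebook | NULL    
Stapler  | Apparel 
Monitor  | Toys    
Cable    | Toys    


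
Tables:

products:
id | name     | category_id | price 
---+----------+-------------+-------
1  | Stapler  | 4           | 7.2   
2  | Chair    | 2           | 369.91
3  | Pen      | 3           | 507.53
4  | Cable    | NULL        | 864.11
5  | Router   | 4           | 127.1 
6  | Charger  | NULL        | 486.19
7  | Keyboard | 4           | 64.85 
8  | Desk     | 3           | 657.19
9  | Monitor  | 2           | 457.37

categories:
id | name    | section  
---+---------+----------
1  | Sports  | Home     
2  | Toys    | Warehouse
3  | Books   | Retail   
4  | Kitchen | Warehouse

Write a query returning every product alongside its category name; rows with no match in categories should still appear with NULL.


LEFT JOIN keeps every row from products (the left table); where category_id has no match in categories, the category columns become NULL. Walk through each product:
  - product 1 (Stapler): category_id=4 -> matches Kitchen
  - product 2 (Chair): category_id=2 -> matches Toys
  - product 3 (Pen): category_id=3 -> matches Books
  - product 4 (Cable): category_id=NULL, no match -> kept with NULL
  - product 5 (Router): category_id=4 -> matches Kitchen
  - product 6 (Charger): category_id=NULL, no match -> kept with NULL
  - product 7 (Keyboard): category_id=4 -> matches Kitchen
  - product 8 (Desk): category_id=3 -> matches Books
  - product 9 (Monitor): category_id=2 -> matches Toys
All 9 rows appear; 2 have NULL category.

SQL:
SELECT a.name, b.name AS category
FROM products a
LEFT JOIN categories b ON a.category_id = b.id

Result:
name     | category
---------+---------
Stapler  | Kitchen 
Chair    | Toys    
Pen      | Books   
Cable    | NULL    
Router   | Kitchen 
Charger  | NULL    
Keyboard | Kitchen 
Desk     | Books   
Monitor  | Toys    


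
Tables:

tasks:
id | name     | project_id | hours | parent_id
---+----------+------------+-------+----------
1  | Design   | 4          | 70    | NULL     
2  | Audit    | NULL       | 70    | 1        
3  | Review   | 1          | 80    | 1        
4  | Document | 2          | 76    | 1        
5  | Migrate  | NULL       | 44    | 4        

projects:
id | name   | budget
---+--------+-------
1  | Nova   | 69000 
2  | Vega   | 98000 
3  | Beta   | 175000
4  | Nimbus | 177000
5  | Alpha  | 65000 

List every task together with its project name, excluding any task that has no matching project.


INNER JOIN keeps only tasks rows whose project_id matches an id in projects. Walk through each task:
  - task 1 (Design): project_id=4 -> matches Nimbus
  - task 2 (Audit): project_id=NULL, no match -> dropped
  - task 3 (Review): project_id=1 -> matches Nova
  - task 4 (Document): project_id=2 -> matches Vega
  - task 5 (Migrate): project_id=NULL, no match -> dropped
So 2 of 5 rows are dropped.

SQL:
SELECT a.name, b.name AS project
FROM tasks a
INNER JOIN projects b ON a.project_id = b.id

Result:
name     | project
---------+--------
Design   | Nimbus 
Review   | Nova   
Document | Vega   


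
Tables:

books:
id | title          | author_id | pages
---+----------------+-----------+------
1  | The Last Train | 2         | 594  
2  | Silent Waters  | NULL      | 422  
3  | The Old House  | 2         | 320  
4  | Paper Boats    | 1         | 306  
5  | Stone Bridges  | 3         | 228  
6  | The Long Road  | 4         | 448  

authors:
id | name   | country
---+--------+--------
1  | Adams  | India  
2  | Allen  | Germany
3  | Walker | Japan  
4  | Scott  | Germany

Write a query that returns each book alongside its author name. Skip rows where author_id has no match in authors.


INNER JOIN keeps only books rows whose author_id matches an id in authors. Walk through each book:
  - book 1 (The Last Train): author_id=2 -> matches Allen
  - book 2 (Silent Waters): author_id=NULL, no match -> dropped
  - book 3 (The Old House): author_id=2 -> matches Allen
  - book 4 (Paper Boats): author_id=1 -> matches Adams
  - book 5 (Stone Bridges): author_id=3 -> matches Walker
  - book 6 (The Long Road): author_id=4 -> matches Scott
So 1 of 6 rows is dropped.

SQL:
SELECT a.title, b.name AS author
FROM books a
INNER JOIN authors b ON a.author_id = b.id

Result:
title          | author
---------------+-------
The Last Train | Allen 
The Old House  | Allen 
Paper Boats    | Adams 
Stone Bridges  | Walker
The Long Road  | Scott 


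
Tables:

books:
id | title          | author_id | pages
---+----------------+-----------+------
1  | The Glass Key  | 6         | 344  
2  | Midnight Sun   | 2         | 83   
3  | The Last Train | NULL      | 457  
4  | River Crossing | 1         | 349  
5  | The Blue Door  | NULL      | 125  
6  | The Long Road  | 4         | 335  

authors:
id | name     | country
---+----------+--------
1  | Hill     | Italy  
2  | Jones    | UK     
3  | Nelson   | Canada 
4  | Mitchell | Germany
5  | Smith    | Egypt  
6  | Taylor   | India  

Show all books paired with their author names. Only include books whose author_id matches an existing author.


INNER JOIN keeps only books rows whose author_id matches an id in authors. Walk through each book:
  - book 1 (The Glass Key): author_id=6 -> matches Taylor
  - book 2 (Midnight Sun): author_id=2 -> matches Jones
  - book 3 (The Last Train): author_id=NULL, no match -> dropped
  - book 4 (River Crossing): author_id=1 -> matches Hill
  - book 5 (The Blue Door): author_id=NULL, no match -> dropped
  - book 6 (The Long Road): author_id=4 -> matches Mitchell
So 2 of 6 rows are dropped.

SQL:
SELECT a.title, b.name AS author
FROM books a
INNER JOIN authors b ON a.author_id = b.id

Result:
title          | author  
---------------+---------
The Glass Key  | Taylor  
Midnight Sun   | Jones   
River Crossing | Hill    
The Long Road  | Mitchell


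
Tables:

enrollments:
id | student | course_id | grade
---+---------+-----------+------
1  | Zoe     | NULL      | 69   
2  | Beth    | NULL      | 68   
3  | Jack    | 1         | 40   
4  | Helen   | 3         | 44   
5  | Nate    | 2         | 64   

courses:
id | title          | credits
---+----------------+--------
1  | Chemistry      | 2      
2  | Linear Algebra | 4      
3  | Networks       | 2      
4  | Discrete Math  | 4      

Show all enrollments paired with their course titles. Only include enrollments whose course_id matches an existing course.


INNER JOIN keeps only enrollments rows whose course_id matches an id in courses. Walk through each enrollment:
  - enrollment 1 (Zoe): course_id=NULL, no match -> dropped
  - enrollment 2 (Beth): course_id=NULL, no match -> dropped
  - enrollment 3 (Jack): course_id=1 -> matches Chemistry
  - enrollment 4 (Helen): course_id=3 -> matches Networks
  - enrollment 5 (Nate): course_id=2 -> matches Linear Algebra
So 2 of 5 rows are dropped.

SQL:
SELECT a.student, b.title AS course
FROM enrollments a
INNER JOIN courses b ON a.course_id = b.id

Result:
student | course        
--------+---------------
Jack    | Chemistry     
Helen   | Networks      
Nate    | Linear Algebra


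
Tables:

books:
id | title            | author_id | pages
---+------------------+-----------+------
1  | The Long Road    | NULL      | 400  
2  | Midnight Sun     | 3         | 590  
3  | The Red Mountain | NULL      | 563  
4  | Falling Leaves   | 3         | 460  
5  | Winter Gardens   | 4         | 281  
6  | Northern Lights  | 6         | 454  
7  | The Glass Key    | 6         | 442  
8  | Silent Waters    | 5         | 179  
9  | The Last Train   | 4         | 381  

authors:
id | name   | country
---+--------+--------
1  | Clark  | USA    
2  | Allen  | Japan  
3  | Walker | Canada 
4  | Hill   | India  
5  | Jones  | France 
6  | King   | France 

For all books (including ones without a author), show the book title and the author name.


LEFT JOIN keeps every row from books (the left table); where author_id has no match in authors, the author columns become NULL. Walk through each book:
  - book 1 (The Long Road): author_id=NULL, no match -> kept with NULL
  - book 2 (Midnight Sun): author_id=3 -> matches Walker
  - book 3 (The Red Mountain): author_id=NULL, no match -> kept with NULL
  - book 4 (Falling Leaves): author_id=3 -> matches Walker
  - book 5 (Winter Gardens): author_id=4 -> matches Hill
  - book 6 (Northern Lights): author_id=6 -> matches King
  - book 7 (The Glass Key): author_id=6 -> matches King
  - book 8 (Silent Waters): author_id=5 -> matches Jones
  - book 9 (The Last Train): author_id=4 -> matches Hill
All 9 rows appear; 2 have NULL author.

SQL:
SELECT a.title, b.name AS author
FROM books a
LEFT JOIN authors b ON a.author_id = b.id

Result:
title            | author
-----------------+-------
The Long Road    | NULL  
Midnight Sun     | Walker
The Red Mountain | NULL  
Falling Leaves   | Walker
Winter Gardens   | Hill  
Northern Lights  | King  
The Glass Key    | King  
Silent Waters    | Jones 
The Last Train   | Hill  


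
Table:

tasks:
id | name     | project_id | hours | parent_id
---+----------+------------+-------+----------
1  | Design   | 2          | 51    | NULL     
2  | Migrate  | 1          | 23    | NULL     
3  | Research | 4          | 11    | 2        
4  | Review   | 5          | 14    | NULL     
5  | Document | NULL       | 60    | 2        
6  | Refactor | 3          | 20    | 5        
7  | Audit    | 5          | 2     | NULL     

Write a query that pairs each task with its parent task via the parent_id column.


This is a self-join: tasks is joined to a second copy of itself, matching each row's parent_id to another row's id. Use LEFT JOIN so rows with parent_id=NULL are kept.
  - task 1 (Design): parent_id=NULL -> NULL
  - task 2 (Migrate): parent_id=NULL -> NULL
  - task 3 (Research): parent_id=2 -> Migrate
  - task 4 (Review): parent_id=NULL -> NULL
  - task 5 (Document): parent_id=2 -> Migrate
  - task 6 (Refactor): parent_id=5 -> Document
  - task 7 (Audit): parent_id=NULL -> NULL

SQL:
SELECT a.name AS item, b.name AS parent
FROM tasks a
LEFT JOIN tasks b ON a.parent_id = b.id

Result:
item     | parent  
---------+---------
Design   | NULL    
Migrate  | NULL    
Research | Migrate 
Review   | NULL    
Document | Migrate 
Refactor | Document
Audit    | NULL    


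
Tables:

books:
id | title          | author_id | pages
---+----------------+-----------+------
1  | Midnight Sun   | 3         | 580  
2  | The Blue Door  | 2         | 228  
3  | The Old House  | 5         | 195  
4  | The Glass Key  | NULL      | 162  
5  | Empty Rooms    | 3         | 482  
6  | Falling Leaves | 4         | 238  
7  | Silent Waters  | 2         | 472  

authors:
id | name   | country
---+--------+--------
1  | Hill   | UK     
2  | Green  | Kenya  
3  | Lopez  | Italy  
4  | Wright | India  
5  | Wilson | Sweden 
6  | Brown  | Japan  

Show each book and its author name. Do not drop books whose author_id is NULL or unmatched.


LEFT JOIN keeps every row from books (the left table); where author_id has no match in authors, the author columns become NULL. Walk through each book:
  - book 1 (Midnight Sun): author_id=3 -> matches Lopez
  - book 2 (The Blue Door): author_id=2 -> matches Green
  - book 3 (The Old House): author_id=5 -> matches Wilson
  - book 4 (The Glass Key): author_id=NULL, no match -> kept with NULL
  - book 5 (Empty Rooms): author_id=3 -> matches Lopez
  - book 6 (Falling Leaves): author_id=4 -> matches Wright
  - book 7 (Silent Waters): author_id=2 -> matches Green
All 7 rows appear; 1 has NULL author.

SQL:
SELECT a.title, b.name AS author
FROM books a
LEFT JOIN authors b ON a.author_id = b.id

Result:
title          | author
---------------+-------
Midnight Sun   | Lopez 
The Blue Door  | Green 
The Old House  | Wilson
The Glass Key  | NULL  
Empty Rooms    | Lopez 
Falling Leaves | Wright
Silent Waters  | Green 


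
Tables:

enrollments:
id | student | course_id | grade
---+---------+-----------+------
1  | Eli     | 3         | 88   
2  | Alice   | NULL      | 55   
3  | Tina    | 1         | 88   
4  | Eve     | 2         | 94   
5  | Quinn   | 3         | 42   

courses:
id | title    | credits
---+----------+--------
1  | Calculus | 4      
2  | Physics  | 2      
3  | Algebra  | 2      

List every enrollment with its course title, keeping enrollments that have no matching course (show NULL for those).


LEFT JOIN keeps every row from enrollments (the left table); where course_id has no match in courses, the course columns become NULL. Walk through each enrollment:
  - enrollment 1 (Eli): course_id=3 -> matches Algebra
  - enrollment 2 (Alice): course_id=NULL, no match -> kept with NULL
  - enrollment 3 (Tina): course_id=1 -> matches Calculus
  - enrollment 4 (Eve): course_id=2 -> matches Physics
  - enrollment 5 (Quinn): course_id=3 -> matches Algebra
All 5 rows appear; 1 has NULL course.

SQL:
SELECT a.student, b.title AS course
FROM enrollments a
LEFT JOIN courses b ON a.course_id = b.id

Result:
student | course  
--------+---------
Eli     | Algebra 
Alice   | NULL    
Tina    | Calculus
Eve     | Physics 
Quinn   | Algebra 


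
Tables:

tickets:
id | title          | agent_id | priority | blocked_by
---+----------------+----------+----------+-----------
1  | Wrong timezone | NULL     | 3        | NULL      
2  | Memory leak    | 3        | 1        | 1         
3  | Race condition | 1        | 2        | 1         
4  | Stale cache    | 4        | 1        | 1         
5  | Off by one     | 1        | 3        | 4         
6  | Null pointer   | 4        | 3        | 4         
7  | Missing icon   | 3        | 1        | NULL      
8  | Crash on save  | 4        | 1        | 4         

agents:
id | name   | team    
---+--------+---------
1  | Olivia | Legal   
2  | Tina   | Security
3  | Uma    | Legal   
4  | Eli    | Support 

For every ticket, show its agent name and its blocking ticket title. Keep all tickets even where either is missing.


Two LEFT JOINs from the same base table tickets: one to agents via agent_id, one to tickets itself via blocked_by. Both are LEFT so every ticket is preserved.
Match against agents:
  - ticket 1 (Wrong timezone): agent_id=NULL, no match -> kept with NULL
  - ticket 2 (Memory leak): agent_id=3 -> matches Uma
  - ticket 3 (Race condition): agent_id=1 -> matches Olivia
  - ticket 4 (Stale cache): agent_id=4 -> matches Eli
  - ticket 5 (Off by one): agent_id=1 -> matches Olivia
  - ticket 6 (Null pointer): agent_id=4 -> matches Eli
  - ticket 7 (Missing icon): agent_id=3 -> matches Uma
  - ticket 8 (Crash on save): agent_id=4 -> matches Eli
Match against tickets (self):
  - ticket 1 (Wrong timezone): blocked_by=NULL -> NULL
  - ticket 2 (Memory leak): blocked_by=1 -> Wrong timezone
  - ticket 3 (Race condition): blocked_by=1 -> Wrong timezone
  - ticket 4 (Stale cache): blocked_by=1 -> Wrong timezone
  - ticket 5 (Off by one): blocked_by=4 -> Stale cache
  - ticket 6 (Null pointer): blocked_by=4 -> Stale cache
  - ticket 7 (Missing icon): blocked_by=NULL -> NULL
  - ticket 8 (Crash on save): blocked_by=4 -> Stale cache

SQL:
SELECT a.title, b.name AS agent, c.title AS blocked_by
FROM tickets a
LEFT JOIN agents b ON a.agent_id = b.id
LEFT JOIN tickets c ON a.blocked_by = c.id

Result:
title          | agent  | blocked_by    
---------------+--------+---------------
Wrong timezone | NULL   | NULL          
Memory leak    | Uma    | Wrong timezone
Race condition | Olivia | Wrong timezone
Stale cache    | Eli    | Wrong timezone
Off by one     | Olivia | Stale cache   
Null pointer   | Eli    | Stale cache   
Missing icon   | Uma    | NULL          
Crash on save  | Eli    | Stale cache   


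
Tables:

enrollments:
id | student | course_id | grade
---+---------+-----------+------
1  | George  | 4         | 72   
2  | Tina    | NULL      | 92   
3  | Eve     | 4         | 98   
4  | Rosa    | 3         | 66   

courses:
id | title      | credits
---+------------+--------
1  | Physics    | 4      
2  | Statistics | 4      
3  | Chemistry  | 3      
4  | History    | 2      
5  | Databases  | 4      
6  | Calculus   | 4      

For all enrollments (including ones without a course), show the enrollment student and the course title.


LEFT JOIN keeps every row from enrollments (the left table); where course_id has no match in courses, the course columns become NULL. Walk through each enrollment:
  - enrollment 1 (George): course_id=4 -> matches History
  - enrollment 2 (Tina): course_id=NULL, no match -> kept with NULL
  - enrollment 3 (Eve): course_id=4 -> matches History
  - enrollment 4 (Rosa): course_id=3 -> matches Chemistry
All 4 rows appear; 1 has NULL course.

SQL:
SELECT a.student, b.title AS course
FROM enrollments a
LEFT JOIN courses b ON a.course_id = b.id

Result:
student | course   
--------+----------
George  | History  
Tina    | NULL     
Eve     | History  
Rosa    | Chemistry
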